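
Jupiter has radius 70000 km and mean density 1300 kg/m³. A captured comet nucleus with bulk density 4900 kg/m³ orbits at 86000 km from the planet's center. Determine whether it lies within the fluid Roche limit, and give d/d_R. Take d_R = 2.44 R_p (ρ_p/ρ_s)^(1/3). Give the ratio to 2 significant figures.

inside; d/d_R ≈ 0.78

d_R = 2.44 × (70000 km) × (1300/4900)^(1/3) = 1.097 × 10⁵ km
d/d_R = (86000) / (1.097 × 10⁵) = 0.78
Since d/d_R < 1, the body is inside the Roche limit.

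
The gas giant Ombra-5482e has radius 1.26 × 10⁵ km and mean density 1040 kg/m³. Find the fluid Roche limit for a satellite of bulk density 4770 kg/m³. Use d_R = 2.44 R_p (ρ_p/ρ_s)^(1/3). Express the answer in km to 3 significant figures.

d_R = 2.44 × 1.26 × 10⁵ km × (1040/4770)^(1/3)
    = 1.85 × 10⁵ km

1.85 × 10⁵ km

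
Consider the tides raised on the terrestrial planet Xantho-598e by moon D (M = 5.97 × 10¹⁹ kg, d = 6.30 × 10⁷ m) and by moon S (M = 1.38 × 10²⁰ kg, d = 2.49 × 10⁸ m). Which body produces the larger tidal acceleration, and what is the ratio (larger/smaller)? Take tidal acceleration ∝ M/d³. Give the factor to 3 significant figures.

Moon D, by a factor of ≈ 26.7

Tidal acceleration ∝ M/d³, so compare M/d³ for each.
Moon D: (5.97 × 10¹⁹) / (6.30 × 10⁷)³ = 2.388 × 10⁻⁴
Moon S: (1.38 × 10²⁰) / (2.49 × 10⁸)³ = 8.939 × 10⁻⁶
Ratio (larger/smaller) = 26.7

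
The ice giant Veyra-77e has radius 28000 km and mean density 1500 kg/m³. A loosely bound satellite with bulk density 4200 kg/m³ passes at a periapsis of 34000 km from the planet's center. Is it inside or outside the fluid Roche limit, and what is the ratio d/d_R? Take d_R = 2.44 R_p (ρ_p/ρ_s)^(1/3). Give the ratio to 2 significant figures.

inside; d/d_R ≈ 0.70

d_R = 2.44 × (28000 km) × (1500/4200)^(1/3) = 48470 km
d/d_R = (34000) / (48470) = 0.70
Since d/d_R < 1, the body is inside the Roche limit.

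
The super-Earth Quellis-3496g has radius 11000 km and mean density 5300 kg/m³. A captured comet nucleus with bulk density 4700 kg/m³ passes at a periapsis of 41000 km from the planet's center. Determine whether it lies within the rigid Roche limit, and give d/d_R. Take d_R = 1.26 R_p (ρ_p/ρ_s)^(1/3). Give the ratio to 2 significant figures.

outside; d/d_R ≈ 2.8

d_R = 1.26 × (11000 km) × (5300/4700)^(1/3) = 14430 km
d/d_R = (41000) / (14430) = 2.8
Since d/d_R > 1, the body is outside the Roche limit.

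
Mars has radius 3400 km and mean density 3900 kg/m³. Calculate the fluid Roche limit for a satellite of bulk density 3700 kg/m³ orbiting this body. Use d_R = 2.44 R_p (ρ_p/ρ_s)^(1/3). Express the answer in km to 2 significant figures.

d_R = 2.44 × 3400 km × (3900/3700)^(1/3)
    = 8400 km

8400 km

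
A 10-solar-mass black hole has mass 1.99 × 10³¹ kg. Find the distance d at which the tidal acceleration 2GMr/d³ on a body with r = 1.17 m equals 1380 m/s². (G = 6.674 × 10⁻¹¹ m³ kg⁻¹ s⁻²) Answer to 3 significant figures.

1.31 × 10⁶ m

2GMr/d³ = a_tidal  ⇒  d = (2GMr / a_tidal)^(1/3)
d = (2 × 6.674×10⁻¹¹ × (1.99 × 10³¹) × (1.17) / (1380))^(1/3)
  = 1.31 × 10⁶ m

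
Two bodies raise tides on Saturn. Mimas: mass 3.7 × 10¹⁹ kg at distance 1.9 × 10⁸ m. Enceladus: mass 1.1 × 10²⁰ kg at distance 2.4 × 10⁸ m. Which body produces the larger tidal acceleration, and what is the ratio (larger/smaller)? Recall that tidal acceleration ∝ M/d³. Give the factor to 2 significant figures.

Enceladus, by a factor of ≈ 1.5

Compare M/d³ for the two perturbers:
Mimas: (3.7 × 10¹⁹) / (1.9 × 10⁸)³ = 5.394 × 10⁻⁶
Enceladus: (1.1 × 10²⁰) / (2.4 × 10⁸)³ = 7.957 × 10⁻⁶
Ratio (larger/smaller) = 1.5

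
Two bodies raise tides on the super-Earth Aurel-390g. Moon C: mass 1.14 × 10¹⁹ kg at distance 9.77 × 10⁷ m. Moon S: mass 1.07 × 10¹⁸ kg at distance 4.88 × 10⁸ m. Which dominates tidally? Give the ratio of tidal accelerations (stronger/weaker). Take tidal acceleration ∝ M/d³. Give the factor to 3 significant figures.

Moon C, by a factor of ≈ 1330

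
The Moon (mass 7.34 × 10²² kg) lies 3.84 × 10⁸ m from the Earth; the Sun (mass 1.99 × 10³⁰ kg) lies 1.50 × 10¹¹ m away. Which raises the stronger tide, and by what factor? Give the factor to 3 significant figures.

The Moon, by a factor of ≈ 2.20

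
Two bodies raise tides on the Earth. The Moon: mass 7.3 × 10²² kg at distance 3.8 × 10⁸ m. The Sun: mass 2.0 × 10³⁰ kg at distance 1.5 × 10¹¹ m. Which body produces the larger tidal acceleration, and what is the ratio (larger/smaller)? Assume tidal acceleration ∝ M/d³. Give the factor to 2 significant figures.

The Moon, by a factor of ≈ 2.2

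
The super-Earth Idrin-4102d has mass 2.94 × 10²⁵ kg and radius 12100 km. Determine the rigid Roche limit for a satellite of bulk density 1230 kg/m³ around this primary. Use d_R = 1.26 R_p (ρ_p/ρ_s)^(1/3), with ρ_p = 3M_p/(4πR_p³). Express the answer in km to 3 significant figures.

22500 km

ρ_p = 3M_p/(4πR_p³) = 3 × (2.94 × 10²⁵) / (4π × (1.21 × 10⁷ m)³) = 3960 kg/m³
d_R = 1.26 × 12100 km × (3960/1230)^(1/3)
    = 22500 km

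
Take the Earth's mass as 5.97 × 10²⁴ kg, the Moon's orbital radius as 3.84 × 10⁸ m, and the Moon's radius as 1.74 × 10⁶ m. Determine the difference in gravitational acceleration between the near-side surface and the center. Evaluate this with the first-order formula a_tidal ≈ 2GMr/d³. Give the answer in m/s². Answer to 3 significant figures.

a_tidal = 2GMr/d³
        = 2 × (6.674 × 10⁻¹¹) × (5.97 × 10²⁴) × (1.74 × 10⁶) / (3.84 × 10⁸)³
        = 2.45 × 10⁻⁵ m/s²

2.45 × 10⁻⁵ m/s²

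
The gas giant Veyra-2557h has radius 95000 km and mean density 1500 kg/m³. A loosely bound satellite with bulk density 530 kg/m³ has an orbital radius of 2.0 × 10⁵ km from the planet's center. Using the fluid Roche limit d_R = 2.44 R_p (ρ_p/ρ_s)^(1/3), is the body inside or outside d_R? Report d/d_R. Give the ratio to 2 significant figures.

inside; d/d_R ≈ 0.61

d_R = 2.44 × (95000 km) × (1500/530)^(1/3) = 3.279 × 10⁵ km
d/d_R = (2.0 × 10⁵) / (3.279 × 10⁵) = 0.61
Since d/d_R < 1, the body is inside the Roche limit.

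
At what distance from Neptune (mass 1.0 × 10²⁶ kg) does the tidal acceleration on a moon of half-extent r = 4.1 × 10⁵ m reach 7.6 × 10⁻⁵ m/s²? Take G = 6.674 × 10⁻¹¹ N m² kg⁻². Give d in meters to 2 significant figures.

4.2 × 10⁸ m

2GMr/d³ = a_tidal  ⇒  d = (2GMr / a_tidal)^(1/3)
d = (2 × 6.674×10⁻¹¹ × (1.0 × 10²⁶) × (4.1 × 10⁵) / (7.6 × 10⁻⁵))^(1/3)
  = 4.2 × 10⁸ m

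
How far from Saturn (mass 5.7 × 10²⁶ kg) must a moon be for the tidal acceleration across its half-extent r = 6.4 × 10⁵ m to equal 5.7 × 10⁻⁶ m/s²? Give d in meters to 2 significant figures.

2.0 × 10⁹ m

2GMr/d³ = a_tidal  ⇒  d = (2GMr / a_tidal)^(1/3)
d = (2 × 6.674×10⁻¹¹ × (5.7 × 10²⁶) × (6.4 × 10⁵) / (5.7 × 10⁻⁶))^(1/3)
  = 2.0 × 10⁹ m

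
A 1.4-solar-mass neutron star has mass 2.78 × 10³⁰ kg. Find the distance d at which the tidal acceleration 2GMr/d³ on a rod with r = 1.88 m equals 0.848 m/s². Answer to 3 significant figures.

9.37 × 10⁶ m

2GMr/d³ = a_tidal  ⇒  d = (2GMr / a_tidal)^(1/3)
d = (2 × 6.674×10⁻¹¹ × (2.78 × 10³⁰) × (1.88) / (0.848))^(1/3)
  = 9.37 × 10⁶ m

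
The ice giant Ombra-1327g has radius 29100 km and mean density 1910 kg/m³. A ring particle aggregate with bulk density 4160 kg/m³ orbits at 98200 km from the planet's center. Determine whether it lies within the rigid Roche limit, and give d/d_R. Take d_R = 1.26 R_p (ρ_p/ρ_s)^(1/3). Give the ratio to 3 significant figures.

d_R = 1.26 × (29100 km) × (1910/4160)^(1/3) = 28290 km
d/d_R = (98200) / (28290) = 3.47
Since d/d_R > 1, the body is outside the Roche limit.

outside; d/d_R ≈ 3.47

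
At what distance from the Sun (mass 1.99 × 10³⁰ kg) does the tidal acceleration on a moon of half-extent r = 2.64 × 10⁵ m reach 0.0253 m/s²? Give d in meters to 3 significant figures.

1.40 × 10⁹ m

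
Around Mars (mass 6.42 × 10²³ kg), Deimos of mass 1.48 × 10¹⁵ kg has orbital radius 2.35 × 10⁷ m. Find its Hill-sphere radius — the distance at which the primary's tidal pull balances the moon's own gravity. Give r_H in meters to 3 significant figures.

2.15 × 10⁴ m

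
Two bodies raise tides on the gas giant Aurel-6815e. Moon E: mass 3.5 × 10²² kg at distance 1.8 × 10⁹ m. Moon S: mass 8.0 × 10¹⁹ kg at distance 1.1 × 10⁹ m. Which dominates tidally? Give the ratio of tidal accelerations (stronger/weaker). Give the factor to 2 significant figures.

Moon E, by a factor of ≈ 100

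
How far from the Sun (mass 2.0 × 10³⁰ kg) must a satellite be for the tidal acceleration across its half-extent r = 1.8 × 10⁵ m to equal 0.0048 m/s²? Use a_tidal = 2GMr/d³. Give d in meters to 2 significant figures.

2.2 × 10⁹ m

2GMr/d³ = a_tidal  ⇒  d = (2GMr / a_tidal)^(1/3)
d = (2 × 6.674×10⁻¹¹ × (2.0 × 10³⁰) × (1.8 × 10⁵) / (0.0048))^(1/3)
  = 2.2 × 10⁹ m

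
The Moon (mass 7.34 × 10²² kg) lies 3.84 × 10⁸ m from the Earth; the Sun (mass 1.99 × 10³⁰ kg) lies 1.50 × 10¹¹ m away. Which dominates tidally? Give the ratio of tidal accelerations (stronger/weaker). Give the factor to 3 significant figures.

The Moon, by a factor of ≈ 2.20

Tidal acceleration ∝ M/d³, so compare M/d³ for each.
The Moon: (7.34 × 10²²) / (3.84 × 10⁸)³ = 1.296 × 10⁻³
The Sun: (1.99 × 10³⁰) / (1.50 × 10¹¹)³ = 5.896 × 10⁻⁴
Ratio (larger/smaller) = 2.20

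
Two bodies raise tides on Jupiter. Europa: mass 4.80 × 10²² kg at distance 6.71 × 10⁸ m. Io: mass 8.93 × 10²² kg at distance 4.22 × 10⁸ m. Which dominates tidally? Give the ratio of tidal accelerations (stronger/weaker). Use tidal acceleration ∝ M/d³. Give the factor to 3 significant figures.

Io, by a factor of ≈ 7.48

Tidal stretch scales as M/d³; compute that for each body.
Europa: (4.80 × 10²²) / (6.71 × 10⁸)³ = 1.589 × 10⁻⁴
Io: (8.93 × 10²²) / (4.22 × 10⁸)³ = 1.188 × 10⁻³
Ratio (larger/smaller) = 7.48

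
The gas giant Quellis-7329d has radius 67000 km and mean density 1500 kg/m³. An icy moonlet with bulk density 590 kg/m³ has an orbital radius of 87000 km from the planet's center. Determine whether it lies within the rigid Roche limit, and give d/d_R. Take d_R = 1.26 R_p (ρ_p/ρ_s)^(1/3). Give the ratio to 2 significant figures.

d_R = 1.26 × (67000 km) × (1500/590)^(1/3) = 1.152 × 10⁵ km
d/d_R = (87000) / (1.152 × 10⁵) = 0.76
Since d/d_R < 1, the body is inside the Roche limit.

inside; d/d_R ≈ 0.76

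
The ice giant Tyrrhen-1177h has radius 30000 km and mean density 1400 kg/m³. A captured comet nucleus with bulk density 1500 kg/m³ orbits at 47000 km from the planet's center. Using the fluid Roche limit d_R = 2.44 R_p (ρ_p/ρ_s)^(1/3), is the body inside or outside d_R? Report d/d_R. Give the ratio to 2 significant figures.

d_R = 2.44 × (30000 km) × (1400/1500)^(1/3) = 71540 km
d/d_R = (47000) / (71540) = 0.66
Since d/d_R < 1, the body is inside the Roche limit.

inside; d/d_R ≈ 0.66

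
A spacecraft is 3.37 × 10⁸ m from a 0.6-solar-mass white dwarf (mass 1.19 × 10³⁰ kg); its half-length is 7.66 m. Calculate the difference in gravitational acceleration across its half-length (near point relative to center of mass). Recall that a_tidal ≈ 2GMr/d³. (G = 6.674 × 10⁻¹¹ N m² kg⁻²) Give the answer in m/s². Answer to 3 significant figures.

3.18 × 10⁻⁵ m/s²

Differencing GM/(d−r)² and GM/d² to first order in r/d gives 2GMr/d³.
Δa = 2GMr/d³
   = 2 × (6.674 × 10⁻¹¹) × (1.19 × 10³⁰) × (7.66) / (3.37 × 10⁸)³
   = 3.18 × 10⁻⁵ m/s²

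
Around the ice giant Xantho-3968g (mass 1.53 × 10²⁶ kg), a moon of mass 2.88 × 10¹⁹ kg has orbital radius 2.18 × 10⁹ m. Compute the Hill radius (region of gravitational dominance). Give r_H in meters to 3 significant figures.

8.66 × 10⁶ m

r_H ≈ a (m/3M)^(1/3)
    = (2.18 × 10⁹) × (2.88 × 10¹⁹ / (3 × 1.53 × 10²⁶))^(1/3)
    = 8.66 × 10⁶ m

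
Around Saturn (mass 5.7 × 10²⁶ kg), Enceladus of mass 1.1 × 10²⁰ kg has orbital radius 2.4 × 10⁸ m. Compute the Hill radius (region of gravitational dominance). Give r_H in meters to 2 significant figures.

9.6 × 10⁵ m

r_H ≈ a (m/3M)^(1/3)
    = (2.4 × 10⁸) × (1.1 × 10²⁰ / (3 × 5.7 × 10²⁶))^(1/3)
    = 9.6 × 10⁵ m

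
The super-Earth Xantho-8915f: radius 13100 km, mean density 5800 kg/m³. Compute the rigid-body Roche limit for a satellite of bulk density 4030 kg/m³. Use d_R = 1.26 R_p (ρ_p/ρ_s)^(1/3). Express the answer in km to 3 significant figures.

18600 km

d_R = 1.26 × 13100 km × (5800/4030)^(1/3)
    = 18600 km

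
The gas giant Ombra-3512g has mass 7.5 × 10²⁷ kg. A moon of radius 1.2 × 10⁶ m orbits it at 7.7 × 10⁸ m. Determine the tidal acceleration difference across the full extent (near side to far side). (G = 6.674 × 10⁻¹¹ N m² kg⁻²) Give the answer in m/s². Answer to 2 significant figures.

5.3 × 10⁻³ m/s²

a_tidal = 4GMr/d³
        = 4 × (6.674 × 10⁻¹¹) × (7.5 × 10²⁷) × (1.2 × 10⁶) / (7.7 × 10⁸)³
        = 5.3 × 10⁻³ m/s²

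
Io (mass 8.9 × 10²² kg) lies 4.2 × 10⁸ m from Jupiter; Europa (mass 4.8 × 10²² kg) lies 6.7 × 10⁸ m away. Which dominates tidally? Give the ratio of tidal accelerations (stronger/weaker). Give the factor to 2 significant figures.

Io, by a factor of ≈ 7.5

Compare M/d³ for the two perturbers:
Io: (8.9 × 10²²) / (4.2 × 10⁸)³ = 1.201 × 10⁻³
Europa: (4.8 × 10²²) / (6.7 × 10⁸)³ = 1.596 × 10⁻⁴
Ratio (larger/smaller) = 7.5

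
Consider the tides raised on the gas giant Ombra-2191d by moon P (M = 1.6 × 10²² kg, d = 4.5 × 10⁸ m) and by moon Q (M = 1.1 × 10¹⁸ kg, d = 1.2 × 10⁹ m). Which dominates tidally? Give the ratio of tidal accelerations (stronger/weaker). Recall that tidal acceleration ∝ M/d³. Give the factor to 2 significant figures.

Moon P, by a factor of ≈ 2.8 × 10⁵

The tide-raising term goes as M/d³ (the gradient of a 1/d² field).
Moon P: (1.6 × 10²²) / (4.5 × 10⁸)³ = 1.756 × 10⁻⁴
Moon Q: (1.1 × 10¹⁸) / (1.2 × 10⁹)³ = 6.366 × 10⁻¹⁰
Ratio (larger/smaller) = 2.8 × 10⁵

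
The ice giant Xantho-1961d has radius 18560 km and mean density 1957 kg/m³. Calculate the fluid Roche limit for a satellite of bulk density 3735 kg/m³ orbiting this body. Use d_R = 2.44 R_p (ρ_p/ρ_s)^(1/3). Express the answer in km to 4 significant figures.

36510 km

d_R = 2.44 × 18560 km × (1957/3735)^(1/3)
    = 36510 km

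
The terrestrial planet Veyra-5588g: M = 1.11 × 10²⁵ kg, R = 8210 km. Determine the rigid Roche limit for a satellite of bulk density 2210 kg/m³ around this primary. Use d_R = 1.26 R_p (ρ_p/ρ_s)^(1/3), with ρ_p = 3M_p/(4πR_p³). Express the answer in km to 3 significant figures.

13400 km

ρ_p = 3M_p/(4πR_p³) = 3 × (1.11 × 10²⁵) / (4π × (8.21 × 10⁶ m)³) = 4790 kg/m³
d_R = 1.26 × 8210 km × (4790/2210)^(1/3)
    = 13400 km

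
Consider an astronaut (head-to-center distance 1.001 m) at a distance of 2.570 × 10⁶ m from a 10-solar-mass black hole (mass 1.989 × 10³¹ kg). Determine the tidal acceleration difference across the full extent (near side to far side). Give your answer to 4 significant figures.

3.131 × 10² m/s²

Δa = 4GMr/d³
   = 4 × (6.674 × 10⁻¹¹) × (1.989 × 10³¹) × (1.001) / (2.570 × 10⁶)³
   = 3.131 × 10² m/s²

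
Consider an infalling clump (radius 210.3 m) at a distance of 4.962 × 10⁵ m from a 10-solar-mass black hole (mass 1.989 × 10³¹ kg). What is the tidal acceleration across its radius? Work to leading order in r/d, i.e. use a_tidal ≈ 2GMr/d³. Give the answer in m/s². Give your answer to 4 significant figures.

4.570 × 10⁶ m/s²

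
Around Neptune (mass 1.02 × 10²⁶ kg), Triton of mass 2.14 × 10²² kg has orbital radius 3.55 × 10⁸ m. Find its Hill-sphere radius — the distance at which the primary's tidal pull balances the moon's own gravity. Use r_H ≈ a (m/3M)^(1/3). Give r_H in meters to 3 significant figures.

1.46 × 10⁷ m

r_H ≈ a (m/3M)^(1/3)
    = (3.55 × 10⁸) × (2.14 × 10²² / (3 × 1.02 × 10²⁶))^(1/3)
    = 1.46 × 10⁷ m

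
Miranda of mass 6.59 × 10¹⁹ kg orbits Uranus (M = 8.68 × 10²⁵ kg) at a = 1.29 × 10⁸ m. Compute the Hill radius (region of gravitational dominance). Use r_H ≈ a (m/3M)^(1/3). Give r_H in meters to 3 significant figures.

8.16 × 10⁵ m

r_H ≈ a (m/3M)^(1/3)
    = (1.29 × 10⁸) × (6.59 × 10¹⁹ / (3 × 8.68 × 10²⁵))^(1/3)
    = 8.16 × 10⁵ m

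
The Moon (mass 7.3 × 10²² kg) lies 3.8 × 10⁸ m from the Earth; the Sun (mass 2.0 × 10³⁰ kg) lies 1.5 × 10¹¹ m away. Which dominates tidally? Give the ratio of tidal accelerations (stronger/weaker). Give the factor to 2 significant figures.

The Moon, by a factor of ≈ 2.2

Tidal acceleration ∝ M/d³, so compare M/d³ for each.
The Moon: (7.3 × 10²²) / (3.8 × 10⁸)³ = 1.330 × 10⁻³
The Sun: (2.0 × 10³⁰) / (1.5 × 10¹¹)³ = 5.926 × 10⁻⁴
Ratio (larger/smaller) = 2.2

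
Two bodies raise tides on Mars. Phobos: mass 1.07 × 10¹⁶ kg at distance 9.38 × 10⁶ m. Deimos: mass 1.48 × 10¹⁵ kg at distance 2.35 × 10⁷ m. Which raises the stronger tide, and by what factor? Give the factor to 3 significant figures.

Phobos, by a factor of ≈ 114

Tidal stretch scales as M/d³; compute that for each body.
Phobos: (1.07 × 10¹⁶) / (9.38 × 10⁶)³ = 1.297 × 10⁻⁵
Deimos: (1.48 × 10¹⁵) / (2.35 × 10⁷)³ = 1.140 × 10⁻⁷
Ratio (larger/smaller) = 114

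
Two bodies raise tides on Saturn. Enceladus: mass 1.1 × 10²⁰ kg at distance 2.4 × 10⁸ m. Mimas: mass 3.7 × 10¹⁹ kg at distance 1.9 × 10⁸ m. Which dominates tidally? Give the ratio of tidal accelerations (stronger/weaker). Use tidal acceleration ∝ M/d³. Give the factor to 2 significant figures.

Enceladus, by a factor of ≈ 1.5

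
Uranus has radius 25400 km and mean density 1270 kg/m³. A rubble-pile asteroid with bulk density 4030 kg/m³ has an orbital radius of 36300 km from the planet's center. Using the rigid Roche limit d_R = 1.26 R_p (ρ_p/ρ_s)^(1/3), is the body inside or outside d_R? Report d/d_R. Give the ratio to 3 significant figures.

outside; d/d_R ≈ 1.67

d_R = 1.26 × (25400 km) × (1270/4030)^(1/3) = 21780 km
d/d_R = (36300) / (21780) = 1.67
Since d/d_R > 1, the body is outside the Roche limit.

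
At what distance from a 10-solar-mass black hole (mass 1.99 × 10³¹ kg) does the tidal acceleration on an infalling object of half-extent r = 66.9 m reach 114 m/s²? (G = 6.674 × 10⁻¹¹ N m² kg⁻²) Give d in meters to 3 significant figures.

1.16 × 10⁷ m

2GMr/d³ = a_tidal  ⇒  d = (2GMr / a_tidal)^(1/3)
d = (2 × 6.674×10⁻¹¹ × (1.99 × 10³¹) × (66.9) / (114))^(1/3)
  = 1.16 × 10⁷ m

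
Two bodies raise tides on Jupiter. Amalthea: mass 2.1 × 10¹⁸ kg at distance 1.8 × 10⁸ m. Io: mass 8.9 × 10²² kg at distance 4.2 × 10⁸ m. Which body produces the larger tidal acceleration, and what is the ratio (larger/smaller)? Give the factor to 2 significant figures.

The tide-raising term goes as M/d³ (the gradient of a 1/d² field).
Amalthea: (2.1 × 10¹⁸) / (1.8 × 10⁸)³ = 3.601 × 10⁻⁷
Io: (8.9 × 10²²) / (4.2 × 10⁸)³ = 1.201 × 10⁻³
Ratio (larger/smaller) = 3300

Io, by a factor of ≈ 3300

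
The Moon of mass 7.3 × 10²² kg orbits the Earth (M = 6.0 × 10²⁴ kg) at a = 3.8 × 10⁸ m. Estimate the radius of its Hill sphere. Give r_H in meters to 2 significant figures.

6.1 × 10⁷ m

r_H ≈ a (m/3M)^(1/3)
    = (3.8 × 10⁸) × (7.3 × 10²² / (3 × 6.0 × 10²⁴))^(1/3)
    = 6.1 × 10⁷ m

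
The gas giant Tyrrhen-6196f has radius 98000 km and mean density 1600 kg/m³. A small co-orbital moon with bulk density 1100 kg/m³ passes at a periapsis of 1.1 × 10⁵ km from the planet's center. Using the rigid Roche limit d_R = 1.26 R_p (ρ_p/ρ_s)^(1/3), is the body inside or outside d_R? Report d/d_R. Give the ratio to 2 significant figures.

d_R = 1.26 × (98000 km) × (1600/1100)^(1/3) = 1.399 × 10⁵ km
d/d_R = (1.1 × 10⁵) / (1.399 × 10⁵) = 0.79
Since d/d_R < 1, the body is inside the Roche limit.

inside; d/d_R ≈ 0.79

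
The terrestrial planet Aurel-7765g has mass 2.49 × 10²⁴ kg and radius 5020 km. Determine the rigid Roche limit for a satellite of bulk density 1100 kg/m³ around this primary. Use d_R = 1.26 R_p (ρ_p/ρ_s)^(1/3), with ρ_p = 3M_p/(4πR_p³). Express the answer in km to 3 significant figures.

ρ_p = 3M_p/(4πR_p³) = 3 × (2.49 × 10²⁴) / (4π × (5.02 × 10⁶ m)³) = 4700 kg/m³
d_R = 1.26 × 5020 km × (4700/1100)^(1/3)
    = 10300 km

10300 km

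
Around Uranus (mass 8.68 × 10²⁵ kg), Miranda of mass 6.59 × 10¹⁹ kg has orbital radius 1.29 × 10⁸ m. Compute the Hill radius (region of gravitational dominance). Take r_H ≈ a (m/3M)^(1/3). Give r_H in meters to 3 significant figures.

r_H ≈ a (m/3M)^(1/3)
    = (1.29 × 10⁸) × (6.59 × 10¹⁹ / (3 × 8.68 × 10²⁵))^(1/3)
    = 8.16 × 10⁵ m

8.16 × 10⁵ m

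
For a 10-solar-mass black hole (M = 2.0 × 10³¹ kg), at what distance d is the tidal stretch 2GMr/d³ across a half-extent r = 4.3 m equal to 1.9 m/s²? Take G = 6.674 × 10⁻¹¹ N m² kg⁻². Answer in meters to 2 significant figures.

2GMr/d³ = a_tidal  ⇒  d = (2GMr / a_tidal)^(1/3)
d = (2 × 6.674×10⁻¹¹ × (2.0 × 10³¹) × (4.3) / (1.9))^(1/3)
  = 1.8 × 10⁷ m

1.8 × 10⁷ m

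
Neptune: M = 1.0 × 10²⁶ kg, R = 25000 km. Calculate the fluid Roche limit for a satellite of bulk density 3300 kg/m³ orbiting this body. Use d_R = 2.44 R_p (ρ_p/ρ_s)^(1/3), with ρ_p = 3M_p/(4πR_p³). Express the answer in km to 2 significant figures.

ρ_p = 3M_p/(4πR_p³) = 3 × (1.0 × 10²⁶) / (4π × (2.5 × 10⁷ m)³) = 1500 kg/m³
d_R = 2.44 × 25000 km × (1500/3300)^(1/3)
    = 47000 km

47000 km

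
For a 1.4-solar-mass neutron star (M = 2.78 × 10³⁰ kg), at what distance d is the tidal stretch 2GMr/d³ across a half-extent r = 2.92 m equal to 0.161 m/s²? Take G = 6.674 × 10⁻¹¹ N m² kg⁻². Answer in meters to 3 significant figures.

2GMr/d³ = a_tidal  ⇒  d = (2GMr / a_tidal)^(1/3)
d = (2 × 6.674×10⁻¹¹ × (2.78 × 10³⁰) × (2.92) / (0.161))^(1/3)
  = 1.89 × 10⁷ m

1.89 × 10⁷ m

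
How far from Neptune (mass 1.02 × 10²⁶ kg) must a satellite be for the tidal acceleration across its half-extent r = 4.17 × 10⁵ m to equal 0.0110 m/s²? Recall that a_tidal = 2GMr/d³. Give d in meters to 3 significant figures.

2GMr/d³ = a_tidal  ⇒  d = (2GMr / a_tidal)^(1/3)
d = (2 × 6.674×10⁻¹¹ × (1.02 × 10²⁶) × (4.17 × 10⁵) / (0.0110))^(1/3)
  = 8.02 × 10⁷ m

8.02 × 10⁷ m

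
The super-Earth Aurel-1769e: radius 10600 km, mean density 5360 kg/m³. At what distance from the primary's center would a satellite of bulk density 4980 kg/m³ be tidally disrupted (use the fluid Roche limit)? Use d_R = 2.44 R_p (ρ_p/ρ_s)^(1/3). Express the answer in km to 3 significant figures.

d_R = 2.44 × 10600 km × (5360/4980)^(1/3)
    = 26500 km

26500 km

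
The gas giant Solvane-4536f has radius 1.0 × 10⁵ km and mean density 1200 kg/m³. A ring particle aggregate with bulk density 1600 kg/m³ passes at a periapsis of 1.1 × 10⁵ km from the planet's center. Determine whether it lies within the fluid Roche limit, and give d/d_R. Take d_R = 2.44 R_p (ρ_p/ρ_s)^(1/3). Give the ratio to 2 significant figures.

inside; d/d_R ≈ 0.50

d_R = 2.44 × (1.0 × 10⁵ km) × (1200/1600)^(1/3) = 2.217 × 10⁵ km
d/d_R = (1.1 × 10⁵) / (2.217 × 10⁵) = 0.50
Since d/d_R < 1, the body is inside the Roche limit.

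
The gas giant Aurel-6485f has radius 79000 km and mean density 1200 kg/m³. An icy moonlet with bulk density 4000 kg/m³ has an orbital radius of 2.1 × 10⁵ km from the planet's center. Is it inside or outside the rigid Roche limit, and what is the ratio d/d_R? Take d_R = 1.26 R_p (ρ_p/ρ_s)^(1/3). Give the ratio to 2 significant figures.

outside; d/d_R ≈ 3.2

d_R = 1.26 × (79000 km) × (1200/4000)^(1/3) = 66640 km
d/d_R = (2.1 × 10⁵) / (66640) = 3.2
Since d/d_R > 1, the body is outside the Roche limit.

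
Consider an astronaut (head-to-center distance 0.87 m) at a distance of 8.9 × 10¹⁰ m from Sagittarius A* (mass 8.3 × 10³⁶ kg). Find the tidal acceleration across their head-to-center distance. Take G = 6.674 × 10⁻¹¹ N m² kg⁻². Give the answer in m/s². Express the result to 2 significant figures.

1.4 × 10⁻⁶ m/s²

Δg = 2GMr/d³
   = 2 × (6.674 × 10⁻¹¹) × (8.3 × 10³⁶) × (0.87) / (8.9 × 10¹⁰)³
   = 1.4 × 10⁻⁶ m/s²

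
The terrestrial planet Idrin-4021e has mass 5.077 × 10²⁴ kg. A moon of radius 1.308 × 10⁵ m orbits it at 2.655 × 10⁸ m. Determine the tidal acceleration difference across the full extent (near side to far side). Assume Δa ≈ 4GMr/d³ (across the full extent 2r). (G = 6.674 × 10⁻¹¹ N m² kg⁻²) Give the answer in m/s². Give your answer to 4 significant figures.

9.473 × 10⁻⁶ m/s²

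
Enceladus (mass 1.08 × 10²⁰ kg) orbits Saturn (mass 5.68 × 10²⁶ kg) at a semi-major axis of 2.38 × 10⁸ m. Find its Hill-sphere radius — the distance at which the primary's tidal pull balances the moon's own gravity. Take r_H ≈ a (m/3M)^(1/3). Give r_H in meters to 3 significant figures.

9.49 × 10⁵ m

r_H ≈ a (m/3M)^(1/3)
    = (2.38 × 10⁸) × (1.08 × 10²⁰ / (3 × 5.68 × 10²⁶))^(1/3)
    = 9.49 × 10⁵ m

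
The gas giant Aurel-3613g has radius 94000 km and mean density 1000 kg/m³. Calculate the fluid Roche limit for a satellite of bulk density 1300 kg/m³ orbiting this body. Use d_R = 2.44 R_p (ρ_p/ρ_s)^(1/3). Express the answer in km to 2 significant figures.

2.1 × 10⁵ km

d_R = 2.44 × 94000 km × (1000/1300)^(1/3)
    = 2.1 × 10⁵ km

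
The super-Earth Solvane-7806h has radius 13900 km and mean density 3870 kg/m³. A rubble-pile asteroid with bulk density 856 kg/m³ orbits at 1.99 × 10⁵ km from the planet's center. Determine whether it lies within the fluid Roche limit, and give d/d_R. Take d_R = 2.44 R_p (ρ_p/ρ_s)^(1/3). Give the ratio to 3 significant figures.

d_R = 2.44 × (13900 km) × (3870/856)^(1/3) = 56080 km
d/d_R = (1.99 × 10⁵) / (56080) = 3.55
Since d/d_R > 1, the body is outside the Roche limit.

outside; d/d_R ≈ 3.55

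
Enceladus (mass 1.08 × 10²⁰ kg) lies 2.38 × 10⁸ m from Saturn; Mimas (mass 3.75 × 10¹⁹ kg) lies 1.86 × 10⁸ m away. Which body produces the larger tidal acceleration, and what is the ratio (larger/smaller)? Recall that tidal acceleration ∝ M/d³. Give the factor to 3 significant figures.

Compare M/d³ for the two perturbers:
Enceladus: (1.08 × 10²⁰) / (2.38 × 10⁸)³ = 8.011 × 10⁻⁶
Mimas: (3.75 × 10¹⁹) / (1.86 × 10⁸)³ = 5.828 × 10⁻⁶
Ratio (larger/smaller) = 1.37

Enceladus, by a factor of ≈ 1.37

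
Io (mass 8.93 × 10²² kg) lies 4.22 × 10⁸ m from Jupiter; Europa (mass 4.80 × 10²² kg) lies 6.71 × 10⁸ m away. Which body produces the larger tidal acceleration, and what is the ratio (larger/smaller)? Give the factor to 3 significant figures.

Io, by a factor of ≈ 7.48

Tidal stretch scales as M/d³; compute that for each body.
Io: (8.93 × 10²²) / (4.22 × 10⁸)³ = 1.188 × 10⁻³
Europa: (4.80 × 10²²) / (6.71 × 10⁸)³ = 1.589 × 10⁻⁴
Ratio (larger/smaller) = 7.48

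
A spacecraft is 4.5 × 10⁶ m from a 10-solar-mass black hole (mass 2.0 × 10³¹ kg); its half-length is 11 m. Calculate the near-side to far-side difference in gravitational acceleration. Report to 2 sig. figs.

6.4 × 10² m/s²

a_tidal = 4GMr/d³
        = 4 × (6.674 × 10⁻¹¹) × (2.0 × 10³¹) × (11) / (4.5 × 10⁶)³
        = 6.4 × 10² m/s²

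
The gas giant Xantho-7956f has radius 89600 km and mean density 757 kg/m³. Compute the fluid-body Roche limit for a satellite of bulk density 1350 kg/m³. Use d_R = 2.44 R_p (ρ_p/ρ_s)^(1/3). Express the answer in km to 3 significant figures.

d_R = 2.44 × 89600 km × (757/1350)^(1/3)
    = 1.80 × 10⁵ km

1.80 × 10⁵ km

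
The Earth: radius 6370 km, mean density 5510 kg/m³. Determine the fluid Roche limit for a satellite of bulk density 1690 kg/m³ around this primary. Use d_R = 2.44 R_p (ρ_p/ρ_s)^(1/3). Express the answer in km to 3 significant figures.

d_R = 2.44 × 6370 km × (5510/1690)^(1/3)
    = 23000 km

23000 km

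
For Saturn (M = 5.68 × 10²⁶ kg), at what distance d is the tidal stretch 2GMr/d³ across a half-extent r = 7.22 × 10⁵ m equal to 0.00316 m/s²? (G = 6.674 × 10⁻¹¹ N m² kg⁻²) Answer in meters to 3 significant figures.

2GMr/d³ = a_tidal  ⇒  d = (2GMr / a_tidal)^(1/3)
d = (2 × 6.674×10⁻¹¹ × (5.68 × 10²⁶) × (7.22 × 10⁵) / (0.00316))^(1/3)
  = 2.59 × 10⁸ m

2.59 × 10⁸ m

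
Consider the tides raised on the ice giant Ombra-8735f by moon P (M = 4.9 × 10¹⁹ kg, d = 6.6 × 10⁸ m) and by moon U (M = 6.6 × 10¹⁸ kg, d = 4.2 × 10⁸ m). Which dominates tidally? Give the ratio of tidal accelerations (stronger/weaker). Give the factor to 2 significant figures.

Tidal acceleration ∝ M/d³, so compare M/d³ for each.
Moon P: (4.9 × 10¹⁹) / (6.6 × 10⁸)³ = 1.704 × 10⁻⁷
Moon U: (6.6 × 10¹⁸) / (4.2 × 10⁸)³ = 8.908 × 10⁻⁸
Ratio (larger/smaller) = 1.9

Moon P, by a factor of ≈ 1.9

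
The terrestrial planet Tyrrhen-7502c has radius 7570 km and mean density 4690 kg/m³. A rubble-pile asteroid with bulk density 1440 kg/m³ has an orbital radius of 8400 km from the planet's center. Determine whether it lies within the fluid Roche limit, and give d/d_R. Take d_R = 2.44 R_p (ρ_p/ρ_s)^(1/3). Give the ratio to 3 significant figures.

d_R = 2.44 × (7570 km) × (4690/1440)^(1/3) = 27380 km
d/d_R = (8400) / (27380) = 0.307
Since d/d_R < 1, the body is inside the Roche limit.

inside; d/d_R ≈ 0.307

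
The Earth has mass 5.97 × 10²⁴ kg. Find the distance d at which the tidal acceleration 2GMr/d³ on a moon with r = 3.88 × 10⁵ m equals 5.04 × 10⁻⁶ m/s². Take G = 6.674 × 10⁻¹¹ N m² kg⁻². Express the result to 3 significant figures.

2GMr/d³ = a_tidal  ⇒  d = (2GMr / a_tidal)^(1/3)
d = (2 × 6.674×10⁻¹¹ × (5.97 × 10²⁴) × (3.88 × 10⁵) / (5.04 × 10⁻⁶))^(1/3)
  = 3.94 × 10⁸ m

3.94 × 10⁸ m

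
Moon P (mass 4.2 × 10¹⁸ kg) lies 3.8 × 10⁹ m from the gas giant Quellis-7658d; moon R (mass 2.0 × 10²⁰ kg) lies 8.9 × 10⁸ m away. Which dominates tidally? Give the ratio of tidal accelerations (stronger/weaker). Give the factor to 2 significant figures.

Moon R, by a factor of ≈ 3700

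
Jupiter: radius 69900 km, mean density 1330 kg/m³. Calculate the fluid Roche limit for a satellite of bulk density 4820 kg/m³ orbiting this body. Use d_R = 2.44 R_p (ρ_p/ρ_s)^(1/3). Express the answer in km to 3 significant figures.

1.11 × 10⁵ km

d_R = 2.44 × 69900 km × (1330/4820)^(1/3)
    = 1.11 × 10⁵ km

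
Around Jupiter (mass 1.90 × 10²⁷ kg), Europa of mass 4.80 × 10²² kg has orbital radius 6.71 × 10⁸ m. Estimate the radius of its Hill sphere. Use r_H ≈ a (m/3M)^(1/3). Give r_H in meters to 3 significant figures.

1.37 × 10⁷ m

r_H ≈ a (m/3M)^(1/3)
    = (6.71 × 10⁸) × (4.80 × 10²² / (3 × 1.90 × 10²⁷))^(1/3)
    = 1.37 × 10⁷ m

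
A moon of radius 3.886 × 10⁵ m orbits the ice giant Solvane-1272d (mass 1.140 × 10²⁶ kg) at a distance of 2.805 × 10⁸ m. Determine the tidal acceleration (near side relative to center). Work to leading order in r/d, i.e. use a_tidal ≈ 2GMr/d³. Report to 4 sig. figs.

Δa = 2GMr/d³
   = 2 × (6.674 × 10⁻¹¹) × (1.140 × 10²⁶) × (3.886 × 10⁵) / (2.805 × 10⁸)³
   = 2.679 × 10⁻⁴ m/s²

2.679 × 10⁻⁴ m/s²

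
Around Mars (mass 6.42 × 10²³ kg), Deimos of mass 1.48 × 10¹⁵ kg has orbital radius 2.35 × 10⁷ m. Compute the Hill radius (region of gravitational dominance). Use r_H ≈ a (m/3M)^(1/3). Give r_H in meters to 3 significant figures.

2.15 × 10⁴ m

r_H ≈ a (m/3M)^(1/3)
    = (2.35 × 10⁷) × (1.48 × 10¹⁵ / (3 × 6.42 × 10²³))^(1/3)
    = 2.15 × 10⁴ m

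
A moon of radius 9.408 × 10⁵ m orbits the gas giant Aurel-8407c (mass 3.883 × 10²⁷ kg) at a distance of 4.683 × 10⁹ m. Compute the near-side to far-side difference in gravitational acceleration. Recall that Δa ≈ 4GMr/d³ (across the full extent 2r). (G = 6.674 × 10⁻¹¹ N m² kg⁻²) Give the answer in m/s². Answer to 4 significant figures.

9.496 × 10⁻⁶ m/s²

Δg = 4GMr/d³
   = 4 × (6.674 × 10⁻¹¹) × (3.883 × 10²⁷) × (9.408 × 10⁵) / (4.683 × 10⁹)³
   = 9.496 × 10⁻⁶ m/s²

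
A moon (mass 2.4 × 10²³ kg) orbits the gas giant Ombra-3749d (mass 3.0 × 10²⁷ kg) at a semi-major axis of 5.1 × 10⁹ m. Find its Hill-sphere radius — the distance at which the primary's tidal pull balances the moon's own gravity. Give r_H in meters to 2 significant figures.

1.5 × 10⁸ m

r_H ≈ a (m/3M)^(1/3)
    = (5.1 × 10⁹) × (2.4 × 10²³ / (3 × 3.0 × 10²⁷))^(1/3)
    = 1.5 × 10⁸ m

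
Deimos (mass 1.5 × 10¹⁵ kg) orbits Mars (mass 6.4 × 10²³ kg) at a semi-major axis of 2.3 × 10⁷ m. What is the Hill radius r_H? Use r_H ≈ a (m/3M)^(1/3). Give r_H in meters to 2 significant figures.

2.1 × 10⁴ m

r_H ≈ a (m/3M)^(1/3)
    = (2.3 × 10⁷) × (1.5 × 10¹⁵ / (3 × 6.4 × 10²³))^(1/3)
    = 2.1 × 10⁴ m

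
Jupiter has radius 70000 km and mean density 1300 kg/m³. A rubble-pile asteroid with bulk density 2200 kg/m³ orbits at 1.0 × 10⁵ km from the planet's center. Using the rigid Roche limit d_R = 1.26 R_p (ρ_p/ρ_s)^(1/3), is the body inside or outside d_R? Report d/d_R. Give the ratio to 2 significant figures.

d_R = 1.26 × (70000 km) × (1300/2200)^(1/3) = 74010 km
d/d_R = (1.0 × 10⁵) / (74010) = 1.4
Since d/d_R > 1, the body is outside the Roche limit.

outside; d/d_R ≈ 1.4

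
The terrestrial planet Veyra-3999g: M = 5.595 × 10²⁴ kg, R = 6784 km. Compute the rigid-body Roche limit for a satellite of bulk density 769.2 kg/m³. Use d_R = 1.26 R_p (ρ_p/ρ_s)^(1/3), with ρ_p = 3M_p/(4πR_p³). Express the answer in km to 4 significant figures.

ρ_p = 3M_p/(4πR_p³) = 3 × (5.595 × 10²⁴) / (4π × (6.784 × 10⁶ m)³) = 4278 kg/m³
d_R = 1.26 × 6784 km × (4278/769.2)^(1/3)
    = 15140 km

15140 km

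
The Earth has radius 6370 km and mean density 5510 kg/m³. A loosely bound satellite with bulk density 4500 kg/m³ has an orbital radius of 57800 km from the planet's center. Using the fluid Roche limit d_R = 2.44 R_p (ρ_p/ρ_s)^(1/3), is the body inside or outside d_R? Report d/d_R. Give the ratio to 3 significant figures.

d_R = 2.44 × (6370 km) × (5510/4500)^(1/3) = 16630 km
d/d_R = (57800) / (16630) = 3.48
Since d/d_R > 1, the body is outside the Roche limit.

outside; d/d_R ≈ 3.48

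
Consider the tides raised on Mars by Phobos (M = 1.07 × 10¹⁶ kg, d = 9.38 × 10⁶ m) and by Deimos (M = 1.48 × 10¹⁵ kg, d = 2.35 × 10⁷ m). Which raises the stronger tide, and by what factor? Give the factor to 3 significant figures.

Tidal acceleration ∝ M/d³, so compare M/d³ for each.
Phobos: (1.07 × 10¹⁶) / (9.38 × 10⁶)³ = 1.297 × 10⁻⁵
Deimos: (1.48 × 10¹⁵) / (2.35 × 10⁷)³ = 1.140 × 10⁻⁷
Ratio (larger/smaller) = 114

Phobos, by a factor of ≈ 114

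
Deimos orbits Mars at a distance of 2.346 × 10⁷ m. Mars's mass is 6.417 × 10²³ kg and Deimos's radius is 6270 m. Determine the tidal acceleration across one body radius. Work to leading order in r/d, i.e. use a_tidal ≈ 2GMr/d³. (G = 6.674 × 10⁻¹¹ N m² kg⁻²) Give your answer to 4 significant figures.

a_tidal = 2GMr/d³
        = 2 × (6.674 × 10⁻¹¹) × (6.417 × 10²³) × (6270) / (2.346 × 10⁷)³
        = 4.159 × 10⁻⁵ m/s²

4.159 × 10⁻⁵ m/s²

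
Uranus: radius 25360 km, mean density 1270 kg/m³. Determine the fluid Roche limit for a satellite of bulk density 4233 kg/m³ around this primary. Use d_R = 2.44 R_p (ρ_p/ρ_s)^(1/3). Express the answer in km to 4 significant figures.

41420 km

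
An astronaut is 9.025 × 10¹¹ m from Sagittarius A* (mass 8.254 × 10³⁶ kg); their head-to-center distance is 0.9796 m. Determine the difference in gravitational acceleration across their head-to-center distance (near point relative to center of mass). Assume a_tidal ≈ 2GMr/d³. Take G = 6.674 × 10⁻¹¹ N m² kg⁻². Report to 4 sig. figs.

a_tidal = 2GMr/d³
        = 2 × (6.674 × 10⁻¹¹) × (8.254 × 10³⁶) × (0.9796) / (9.025 × 10¹¹)³
        = 1.468 × 10⁻⁹ m/s²

1.468 × 10⁻⁹ m/s²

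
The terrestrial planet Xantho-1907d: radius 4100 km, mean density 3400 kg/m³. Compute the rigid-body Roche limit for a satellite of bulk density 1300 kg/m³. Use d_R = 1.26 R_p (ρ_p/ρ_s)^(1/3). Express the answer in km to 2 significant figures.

d_R = 1.26 × 4100 km × (3400/1300)^(1/3)
    = 7100 km

7100 km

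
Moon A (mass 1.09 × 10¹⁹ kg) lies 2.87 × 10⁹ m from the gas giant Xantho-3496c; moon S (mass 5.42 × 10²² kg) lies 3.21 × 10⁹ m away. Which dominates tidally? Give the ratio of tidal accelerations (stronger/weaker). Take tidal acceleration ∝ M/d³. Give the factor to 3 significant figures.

Moon S, by a factor of ≈ 3550

Tidal acceleration ∝ M/d³, so compare M/d³ for each.
Moon A: (1.09 × 10¹⁹) / (2.87 × 10⁹)³ = 4.611 × 10⁻¹⁰
Moon S: (5.42 × 10²²) / (3.21 × 10⁹)³ = 1.639 × 10⁻⁶
Ratio (larger/smaller) = 3550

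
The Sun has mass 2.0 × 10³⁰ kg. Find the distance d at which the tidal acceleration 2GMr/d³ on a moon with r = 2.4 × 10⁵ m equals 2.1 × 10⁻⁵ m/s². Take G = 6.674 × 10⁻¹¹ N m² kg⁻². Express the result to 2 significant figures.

1.5 × 10¹⁰ m

2GMr/d³ = a_tidal  ⇒  d = (2GMr / a_tidal)^(1/3)
d = (2 × 6.674×10⁻¹¹ × (2.0 × 10³⁰) × (2.4 × 10⁵) / (2.1 × 10⁻⁵))^(1/3)
  = 1.5 × 10¹⁰ m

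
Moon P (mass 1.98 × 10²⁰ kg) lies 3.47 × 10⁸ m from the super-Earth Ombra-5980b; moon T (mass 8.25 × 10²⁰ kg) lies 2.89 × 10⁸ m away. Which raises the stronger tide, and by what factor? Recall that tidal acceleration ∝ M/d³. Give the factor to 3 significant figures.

Moon T, by a factor of ≈ 7.21

Tidal stretch scales as M/d³; compute that for each body.
Moon P: (1.98 × 10²⁰) / (3.47 × 10⁸)³ = 4.739 × 10⁻⁶
Moon T: (8.25 × 10²⁰) / (2.89 × 10⁸)³ = 3.418 × 10⁻⁵
Ratio (larger/smaller) = 7.21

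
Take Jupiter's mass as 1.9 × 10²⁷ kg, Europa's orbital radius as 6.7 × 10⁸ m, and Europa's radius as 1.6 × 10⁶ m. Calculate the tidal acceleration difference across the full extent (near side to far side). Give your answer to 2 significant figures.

2.7 × 10⁻³ m/s²

Δa = 4GMr/d³
   = 4 × (6.674 × 10⁻¹¹) × (1.9 × 10²⁷) × (1.6 × 10⁶) / (6.7 × 10⁸)³
   = 2.7 × 10⁻³ m/s²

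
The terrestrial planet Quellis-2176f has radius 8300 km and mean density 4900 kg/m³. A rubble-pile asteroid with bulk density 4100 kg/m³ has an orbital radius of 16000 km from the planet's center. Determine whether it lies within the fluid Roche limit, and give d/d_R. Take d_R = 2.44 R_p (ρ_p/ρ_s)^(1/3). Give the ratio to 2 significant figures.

d_R = 2.44 × (8300 km) × (4900/4100)^(1/3) = 21490 km
d/d_R = (16000) / (21490) = 0.74
Since d/d_R < 1, the body is inside the Roche limit.

inside; d/d_R ≈ 0.74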